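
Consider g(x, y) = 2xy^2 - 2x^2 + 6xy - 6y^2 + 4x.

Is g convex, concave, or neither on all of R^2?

The term 2xy^2 is cubic, so the Hessian is not constant.
∂²g/∂y² = 4x - 12, which takes both signs as x varies (negative for sufficiently negative x). A diagonal entry of the Hessian changing sign means the Hessian is neither positive- nor negative-semidefinite on all of R^2.

neither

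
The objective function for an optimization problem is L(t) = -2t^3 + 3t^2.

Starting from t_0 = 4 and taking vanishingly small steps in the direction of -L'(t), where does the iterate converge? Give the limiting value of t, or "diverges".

L'(t) = -6t(t - 1), so L'(4) = -72.
Gradient descent moves in the -L' direction, i.e. t is increasing.
There is no critical point above t=4, and L' keeps the same sign, so the iterate runs off to +∞.

diverges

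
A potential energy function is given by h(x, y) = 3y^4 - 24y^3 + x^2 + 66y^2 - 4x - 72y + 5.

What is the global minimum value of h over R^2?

-26

h(x,y) separates as P(x) + Q(y) + 5, so its minimum is min P + min Q + 5.
P'(x) = 2x - 4 vanishes at x ∈ {2}; Q'(y) = 12(y - 3)(y - 2)(y - 1) vanishes at y ∈ {1, 2, 3}.
Local minima of P (where P''>0): P(2)=-4. Local minima of Q: Q(1)=-27, Q(3)=-27.
So the global minimum of h is P(2) + Q(1) + 5 = -4 − 27 + 5 = -26, attained at (2, 1).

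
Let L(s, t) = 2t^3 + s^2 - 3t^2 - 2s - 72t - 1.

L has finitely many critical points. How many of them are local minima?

L separates as a function of s plus a function of t, so ∇L=0 decouples.
∂L/∂s = 2(s - 1) = 0 at s ∈ {1}; ∂L/∂t = 6(t - 4)(t + 3) = 0 at t ∈ {-3, 4}.
The Hessian is diagonal: diag(L_ss, L_tt). Second derivatives: L_ss(1)=2; L_tt(-3)=-42, L_tt(4)=42.
Local minima occur where both diagonal entries positive: (1, 4). Count: 1.

1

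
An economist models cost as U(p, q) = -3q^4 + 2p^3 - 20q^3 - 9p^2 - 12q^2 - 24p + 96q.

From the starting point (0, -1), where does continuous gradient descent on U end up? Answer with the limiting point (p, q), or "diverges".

(4, -2)

U is separable, so gradient descent decouples: p follows -∂U/∂p, q follows -∂U/∂q.
∂U/∂p = 6(p - 4)(p + 1); at p=0 this is -24, so p increases.
∂U/∂q = -12(q - 1)(q + 2)(q + 4); at q=-1 this is 72, so q decreases.
p converges to its nearest critical value 4 (a local min of the p-part); q converges to -2. The iterate converges to (4, -2).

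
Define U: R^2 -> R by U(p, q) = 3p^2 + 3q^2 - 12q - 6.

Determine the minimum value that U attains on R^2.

U(p,q) separates as A(p) + B(q) − 6, so its minimum is min A + min B − 6.
A'(p) = 6p vanishes at p ∈ {0}; B'(q) = 6q - 12 vanishes at q ∈ {2}.
Local minima of A (where A''>0): A(0)=0. Local minima of B: B(2)=-12.
So the global minimum of U is A(0) + B(2) − 6 = 0 − 12 − 6 = -18, attained at (0, 2).

-18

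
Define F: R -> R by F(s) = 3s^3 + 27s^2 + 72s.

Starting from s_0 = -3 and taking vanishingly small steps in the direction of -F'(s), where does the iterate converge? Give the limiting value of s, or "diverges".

-2

F'(s) = 9(s + 2)(s + 4), so F'(-3) = -9.
Gradient descent moves in the -F' direction, i.e. s is increasing.
The nearest critical point in that direction is s = -2, where F'' = 18 > 0 (a local minimum). The iterate converges there.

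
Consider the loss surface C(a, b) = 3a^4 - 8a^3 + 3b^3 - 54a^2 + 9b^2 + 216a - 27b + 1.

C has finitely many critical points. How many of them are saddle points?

C separates as a function of a plus a function of b, so ∇C=0 decouples.
∂C/∂a = 12(a - 3)(a - 2)(a + 3) = 0 at a ∈ {-3, 2, 3}; ∂C/∂b = 9(b - 1)(b + 3) = 0 at b ∈ {-3, 1}.
The Hessian is diagonal: diag(C_aa, C_bb). Second derivatives: C_aa(-3)=360, C_aa(2)=-60, C_aa(3)=72; C_bb(-3)=-36, C_bb(1)=36.
Saddle points occur where the two diagonal entries have opposite signs: (-3, -3), (2, 1), (3, -3). Count: 3.

3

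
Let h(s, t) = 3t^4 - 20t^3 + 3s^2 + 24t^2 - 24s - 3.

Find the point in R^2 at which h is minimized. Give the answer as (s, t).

h(s,t) separates as P(s) + Q(t) − 3, so its minimum is min P + min Q − 3.
P'(s) = 6s - 24 vanishes at s ∈ {4}; Q'(t) = 12t(t - 4)(t - 1) vanishes at t ∈ {0, 1, 4}.
Local minima of P (where P''>0): P(4)=-48. Local minima of Q: Q(0)=0, Q(4)=-128.
So the global minimum of h is P(4) + Q(4) − 3 = -48 − 128 − 3 = -179, attained at (4, 4).

(4, 4)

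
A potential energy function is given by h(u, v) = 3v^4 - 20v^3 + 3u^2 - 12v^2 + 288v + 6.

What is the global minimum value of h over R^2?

-410

h(u,v) separates as P(u) + Q(v) + 6, so its minimum is min P + min Q + 6.
P'(u) = 6u vanishes at u ∈ {0}; Q'(v) = 12(v - 4)(v - 3)(v + 2) vanishes at v ∈ {-2, 3, 4}.
Local minima of P (where P''>0): P(0)=0. Local minima of Q: Q(-2)=-416, Q(4)=448.
So the global minimum of h is P(0) + Q(-2) + 6 = 0 − 416 + 6 = -410, attained at (0, -2).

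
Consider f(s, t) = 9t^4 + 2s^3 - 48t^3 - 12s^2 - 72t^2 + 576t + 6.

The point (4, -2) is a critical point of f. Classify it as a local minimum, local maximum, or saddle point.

local minimum

The mixed partial ∂²f/∂s∂t is 0, so the Hessian at any point is diag(f_ss, f_tt) = diag(12(s - 2), 36(3t^2 - 8t - 4)).
At (4, -2): H = diag(24, 864).
Both eigenvalues are positive, so H is positive definite: a local minimum.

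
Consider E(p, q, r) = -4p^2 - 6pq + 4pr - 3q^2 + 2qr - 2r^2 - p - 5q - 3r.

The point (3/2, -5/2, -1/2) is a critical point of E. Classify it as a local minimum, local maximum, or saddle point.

local maximum

The Hessian is constant: H = [[-8, -6, 4], [-6, -6, 2], [4, 2, -4]].
Leading principal minors: Δ₁ = -8, Δ₂ = 12, Δ₃ = -16.
The minors alternate sign starting negative (−, +, −), so H is negative definite: a local maximum.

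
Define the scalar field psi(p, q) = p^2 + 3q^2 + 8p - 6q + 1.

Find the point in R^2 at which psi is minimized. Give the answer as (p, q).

(-4, 1)

psi(p,q) separates as A(p) + B(q) + 1, so its minimum is min A + min B + 1.
A'(p) = 2p + 8 vanishes at p ∈ {-4}; B'(q) = 6q - 6 vanishes at q ∈ {1}.
Local minima of A (where A''>0): A(-4)=-16. Local minima of B: B(1)=-3.
So the global minimum of psi is A(-4) + B(1) + 1 = -16 − 3 + 1 = -18, attained at (-4, 1).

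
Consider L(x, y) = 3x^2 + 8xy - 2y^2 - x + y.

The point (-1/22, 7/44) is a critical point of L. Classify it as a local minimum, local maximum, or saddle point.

saddle point

The Hessian of L is constant: H = [[6, 8], [8, -4]].
det(H) = 6·(-4) − 8² = -88.
Since det(H) < 0, H is indefinite and the critical point is a saddle point.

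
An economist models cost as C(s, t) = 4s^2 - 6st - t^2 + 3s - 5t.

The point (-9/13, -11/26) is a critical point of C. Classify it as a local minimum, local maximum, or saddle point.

The Hessian of C is constant: H = [[8, -6], [-6, -2]].
det(H) = 8·(-2) − (-6)² = -52.
Since det(H) < 0, H is indefinite and the critical point is a saddle point.

saddle point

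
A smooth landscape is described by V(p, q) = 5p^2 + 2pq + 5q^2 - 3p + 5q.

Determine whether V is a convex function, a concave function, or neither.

convex

V is quadratic, so its Hessian is the constant matrix H = [[10, 2], [2, 10]].
det(H) = 96, tr(H) = 20.
det(H) > 0 and tr(H) > 0, so H is positive definite everywhere: convex.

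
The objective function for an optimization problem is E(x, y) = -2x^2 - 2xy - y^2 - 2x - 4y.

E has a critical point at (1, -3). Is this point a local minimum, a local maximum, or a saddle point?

local maximum

The Hessian of E is constant: H = [[-4, -2], [-2, -2]].
det(H) = (-4)·(-2) − (-2)² = 4.
det(H) > 0 and tr(H) = -6 < 0, so H is negative definite and the point is a local maximum.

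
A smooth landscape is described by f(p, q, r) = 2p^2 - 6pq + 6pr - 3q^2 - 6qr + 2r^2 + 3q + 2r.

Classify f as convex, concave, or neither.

f is quadratic, so its Hessian is the constant matrix H = [[4, -6, 6], [-6, -6, -6], [6, -6, 4]].
Leading principal minors: 4, -60, 264.
Neither pattern holds ⇒ H is indefinite ⇒ neither convex nor concave.

neither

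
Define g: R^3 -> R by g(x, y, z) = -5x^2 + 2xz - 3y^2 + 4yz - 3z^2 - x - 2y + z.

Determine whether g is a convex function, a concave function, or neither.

concave

g is quadratic, so its Hessian is the constant matrix H = [[-10, 0, 2], [0, -6, 4], [2, 4, -6]].
Leading principal minors: -10, 60, -176.
Signs alternate −, +, − ⇒ H ≺ 0 ⇒ concave.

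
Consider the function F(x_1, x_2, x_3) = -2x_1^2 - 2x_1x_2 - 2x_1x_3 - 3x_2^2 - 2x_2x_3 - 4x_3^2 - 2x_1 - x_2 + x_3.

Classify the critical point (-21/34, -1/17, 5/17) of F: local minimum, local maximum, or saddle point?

local maximum

The Hessian is constant: H = [[-4, -2, -2], [-2, -6, -2], [-2, -2, -8]].
Leading principal minors: Δ₁ = -4, Δ₂ = 20, Δ₃ = -136.
The minors alternate sign starting negative (−, +, −), so H is negative definite: a local maximum.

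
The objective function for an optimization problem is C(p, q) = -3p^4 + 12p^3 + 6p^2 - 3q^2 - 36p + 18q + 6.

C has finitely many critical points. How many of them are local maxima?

2

C separates as a function of p plus a function of q, so ∇C=0 decouples.
∂C/∂p = -12(p - 3)(p - 1)(p + 1) = 0 at p ∈ {-1, 1, 3}; ∂C/∂q = -6(q - 3) = 0 at q ∈ {3}.
The Hessian is diagonal: diag(C_pp, C_qq). Second derivatives: C_pp(-1)=-96, C_pp(1)=48, C_pp(3)=-96; C_qq(3)=-6.
Local maxima occur where both diagonal entries negative: (-1, 3), (3, 3). Count: 2.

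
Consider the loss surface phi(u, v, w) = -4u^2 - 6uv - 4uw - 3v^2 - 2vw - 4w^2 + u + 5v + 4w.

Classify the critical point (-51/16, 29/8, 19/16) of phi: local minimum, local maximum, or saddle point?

local maximum

The Hessian is constant: H = [[-8, -6, -4], [-6, -6, -2], [-4, -2, -8]].
Leading principal minors: Δ₁ = -8, Δ₂ = 12, Δ₃ = -64.
The minors alternate sign starting negative (−, +, −), so H is negative definite: a local maximum.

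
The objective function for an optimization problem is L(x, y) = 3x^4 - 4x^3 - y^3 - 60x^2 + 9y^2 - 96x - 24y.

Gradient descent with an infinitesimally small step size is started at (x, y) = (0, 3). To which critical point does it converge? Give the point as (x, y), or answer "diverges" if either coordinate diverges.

L is separable, so gradient descent decouples: x follows -∂L/∂x, y follows -∂L/∂y.
∂L/∂x = 12(x - 4)(x + 1)(x + 2); at x=0 this is -96, so x increases.
∂L/∂y = -3(y - 4)(y - 2); at y=3 this is 3, so y decreases.
x converges to its nearest critical value 4 (a local min of the x-part); y converges to 2. The iterate converges to (4, 2).

(4, 2)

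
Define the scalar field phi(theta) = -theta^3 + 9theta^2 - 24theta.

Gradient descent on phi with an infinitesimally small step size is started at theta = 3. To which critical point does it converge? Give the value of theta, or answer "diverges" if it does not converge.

phi'(theta) = -3(theta - 4)(theta - 2), so phi'(3) = 3.
Gradient descent moves in the -phi' direction, i.e. theta is decreasing.
The nearest critical point in that direction is theta = 2, where phi'' = 6 > 0 (a local minimum). The iterate converges there.

2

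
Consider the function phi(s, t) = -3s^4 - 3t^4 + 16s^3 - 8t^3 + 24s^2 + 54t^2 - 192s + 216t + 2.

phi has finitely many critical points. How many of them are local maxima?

phi separates as a function of s plus a function of t, so ∇phi=0 decouples.
∂phi/∂s = -12(s - 4)(s - 2)(s + 2) = 0 at s ∈ {-2, 2, 4}; ∂phi/∂t = -12(t - 3)(t + 2)(t + 3) = 0 at t ∈ {-3, -2, 3}.
The Hessian is diagonal: diag(phi_ss, phi_tt). Second derivatives: phi_ss(-2)=-288, phi_ss(2)=96, phi_ss(4)=-144; phi_tt(-3)=-72, phi_tt(-2)=60, phi_tt(3)=-360.
Local maxima occur where both diagonal entries negative: (-2, -3), (-2, 3), (4, -3), (4, 3). Count: 4.

4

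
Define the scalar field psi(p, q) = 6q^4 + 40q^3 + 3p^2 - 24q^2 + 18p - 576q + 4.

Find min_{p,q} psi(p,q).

-855

psi(p,q) separates as A(p) + B(q) + 4, so its minimum is min A + min B + 4.
A'(p) = 6p + 18 vanishes at p ∈ {-3}; B'(q) = 24(q - 2)(q + 3)(q + 4) vanishes at q ∈ {-4, -3, 2}.
Local minima of A (where A''>0): A(-3)=-27. Local minima of B: B(-4)=896, B(2)=-832.
So the global minimum of psi is A(-3) + B(2) + 4 = -27 − 832 + 4 = -855, attained at (-3, 2).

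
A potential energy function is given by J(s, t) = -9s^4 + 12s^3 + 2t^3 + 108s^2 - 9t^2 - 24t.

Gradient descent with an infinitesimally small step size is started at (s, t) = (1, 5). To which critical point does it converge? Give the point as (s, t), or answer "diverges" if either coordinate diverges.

J is separable, so gradient descent decouples: s follows -∂J/∂s, t follows -∂J/∂t.
∂J/∂s = -36s(s - 3)(s + 2); at s=1 this is 216, so s decreases.
∂J/∂t = 6(t - 4)(t + 1); at t=5 this is 36, so t decreases.
s converges to its nearest critical value 0 (a local min of the s-part); t converges to 4. The iterate converges to (0, 4).

(0, 4)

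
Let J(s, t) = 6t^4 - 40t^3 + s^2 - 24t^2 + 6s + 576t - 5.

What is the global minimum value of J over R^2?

J(s,t) separates as P(s) + Q(t) − 5, so its minimum is min P + min Q − 5.
P'(s) = 2s + 6 vanishes at s ∈ {-3}; Q'(t) = 24(t - 4)(t - 3)(t + 2) vanishes at t ∈ {-2, 3, 4}.
Local minima of P (where P''>0): P(-3)=-9. Local minima of Q: Q(-2)=-832, Q(4)=896.
So the global minimum of J is P(-3) + Q(-2) − 5 = -9 − 832 − 5 = -846, attained at (-3, -2).

-846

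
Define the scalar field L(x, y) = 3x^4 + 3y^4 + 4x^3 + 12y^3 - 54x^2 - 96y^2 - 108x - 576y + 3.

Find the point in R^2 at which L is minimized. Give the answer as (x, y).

(3, 4)

L(x,y) separates as P(x) + Q(y) + 3, so its minimum is min P + min Q + 3.
P'(x) = 12(x - 3)(x + 1)(x + 3) vanishes at x ∈ {-3, -1, 3}; Q'(y) = 12(y - 4)(y + 3)(y + 4) vanishes at y ∈ {-4, -3, 4}.
Local minima of P (where P''>0): P(-3)=-27, P(3)=-459. Local minima of Q: Q(-4)=768, Q(4)=-2304.
So the global minimum of L is P(3) + Q(4) + 3 = -459 − 2304 + 3 = -2760, attained at (3, 4).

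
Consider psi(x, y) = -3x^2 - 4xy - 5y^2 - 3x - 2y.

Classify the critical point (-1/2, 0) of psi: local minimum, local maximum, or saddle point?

local maximum

The Hessian of psi is constant: H = [[-6, -4], [-4, -10]].
det(H) = (-6)·(-10) − (-4)² = 44.
det(H) > 0 and tr(H) = -16 < 0, so H is negative definite and the point is a local maximum.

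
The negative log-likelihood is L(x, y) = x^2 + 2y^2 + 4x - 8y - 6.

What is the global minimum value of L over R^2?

-18

L(x,y) separates as P(x) + Q(y) − 6, so its minimum is min P + min Q − 6.
P'(x) = 2x + 4 vanishes at x ∈ {-2}; Q'(y) = 4y - 8 vanishes at y ∈ {2}.
Local minima of P (where P''>0): P(-2)=-4. Local minima of Q: Q(2)=-8.
So the global minimum of L is P(-2) + Q(2) − 6 = -4 − 8 − 6 = -18, attained at (-2, 2).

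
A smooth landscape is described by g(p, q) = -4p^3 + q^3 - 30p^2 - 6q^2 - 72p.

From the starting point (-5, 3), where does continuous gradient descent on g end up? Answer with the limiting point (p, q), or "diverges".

g is separable, so gradient descent decouples: p follows -∂g/∂p, q follows -∂g/∂q.
∂g/∂p = -12(p + 2)(p + 3); at p=-5 this is -72, so p increases.
∂g/∂q = 3q(q - 4); at q=3 this is -9, so q increases.
p converges to its nearest critical value -3 (a local min of the p-part); q converges to 4. The iterate converges to (-3, 4).

(-3, 4)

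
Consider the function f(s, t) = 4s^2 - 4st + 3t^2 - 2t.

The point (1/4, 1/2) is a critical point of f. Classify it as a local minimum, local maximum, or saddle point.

The Hessian of f is constant: H = [[8, -4], [-4, 6]].
det(H) = 8·6 − (-4)² = 32.
det(H) > 0 and tr(H) = 14 > 0, so H is positive definite and the point is a local minimum.

local minimum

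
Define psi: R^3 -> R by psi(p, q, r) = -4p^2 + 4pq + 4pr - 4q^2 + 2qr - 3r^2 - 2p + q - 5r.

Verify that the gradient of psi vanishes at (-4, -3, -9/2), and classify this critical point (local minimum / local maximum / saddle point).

∇psi = (-8p + 4q + 4r - 2, 4p - 8q + 2r + 1, 4p + 2q - 6r - 5); substituting (-4, -3, -9/2) gives ∇psi = (0, 0, 0), so (-4, -3, -9/2) is indeed a critical point.
The Hessian is constant: H = [[-8, 4, 4], [4, -8, 2], [4, 2, -6]].
Leading principal minors: Δ₁ = -8, Δ₂ = 48, Δ₃ = -64.
The minors alternate sign starting negative (−, +, −), so H is negative definite: a local maximum.

local maximum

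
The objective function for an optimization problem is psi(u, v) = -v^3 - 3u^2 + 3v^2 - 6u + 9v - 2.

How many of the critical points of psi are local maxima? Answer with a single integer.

1

psi separates as a function of u plus a function of v, so ∇psi=0 decouples.
∂psi/∂u = -6(u + 1) = 0 at u ∈ {-1}; ∂psi/∂v = -3(v - 3)(v + 1) = 0 at v ∈ {-1, 3}.
The Hessian is diagonal: diag(psi_uu, psi_vv). Second derivatives: psi_uu(-1)=-6; psi_vv(-1)=12, psi_vv(3)=-12.
Local maxima occur where both diagonal entries negative: (-1, 3). Count: 1.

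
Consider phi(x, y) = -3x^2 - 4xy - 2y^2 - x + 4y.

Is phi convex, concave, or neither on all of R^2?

concave

phi is quadratic, so its Hessian is the constant matrix H = [[-6, -4], [-4, -4]].
det(H) = 8, tr(H) = -10.
det(H) > 0 and tr(H) < 0, so H is negative definite everywhere: concave.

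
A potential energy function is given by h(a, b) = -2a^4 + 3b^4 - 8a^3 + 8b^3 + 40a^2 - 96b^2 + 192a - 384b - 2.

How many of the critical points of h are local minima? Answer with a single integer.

2

h separates as a function of a plus a function of b, so ∇h=0 decouples.
∂h/∂a = -8(a - 3)(a + 2)(a + 4) = 0 at a ∈ {-4, -2, 3}; ∂h/∂b = 12(b - 4)(b + 2)(b + 4) = 0 at b ∈ {-4, -2, 4}.
The Hessian is diagonal: diag(h_aa, h_bb). Second derivatives: h_aa(-4)=-112, h_aa(-2)=80, h_aa(3)=-280; h_bb(-4)=192, h_bb(-2)=-144, h_bb(4)=576.
Local minima occur where both diagonal entries positive: (-2, -4), (-2, 4). Count: 2.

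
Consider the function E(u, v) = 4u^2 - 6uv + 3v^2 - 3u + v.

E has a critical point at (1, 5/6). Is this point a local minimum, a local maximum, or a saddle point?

local minimum

The Hessian of E is constant: H = [[8, -6], [-6, 6]].
det(H) = 8·6 − (-6)² = 12.
det(H) > 0 and tr(H) = 14 > 0, so H is positive definite and the point is a local minimum.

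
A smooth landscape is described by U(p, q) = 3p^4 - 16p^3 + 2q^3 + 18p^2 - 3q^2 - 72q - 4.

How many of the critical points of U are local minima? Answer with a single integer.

U separates as a function of p plus a function of q, so ∇U=0 decouples.
∂U/∂p = 12p(p - 3)(p - 1) = 0 at p ∈ {0, 1, 3}; ∂U/∂q = 6(q - 4)(q + 3) = 0 at q ∈ {-3, 4}.
The Hessian is diagonal: diag(U_pp, U_qq). Second derivatives: U_pp(0)=36, U_pp(1)=-24, U_pp(3)=72; U_qq(-3)=-42, U_qq(4)=42.
Local minima occur where both diagonal entries positive: (0, 4), (3, 4). Count: 2.

2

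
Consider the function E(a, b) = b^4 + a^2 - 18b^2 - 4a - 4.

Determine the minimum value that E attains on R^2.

-89

E(a,b) separates as P(a) + Q(b) − 4, so its minimum is min P + min Q − 4.
P'(a) = 2a - 4 vanishes at a ∈ {2}; Q'(b) = 4b(b - 3)(b + 3) vanishes at b ∈ {-3, 0, 3}.
Local minima of P (where P''>0): P(2)=-4. Local minima of Q: Q(-3)=-81, Q(3)=-81.
So the global minimum of E is P(2) + Q(-3) − 4 = -4 − 81 − 4 = -89, attained at (2, -3).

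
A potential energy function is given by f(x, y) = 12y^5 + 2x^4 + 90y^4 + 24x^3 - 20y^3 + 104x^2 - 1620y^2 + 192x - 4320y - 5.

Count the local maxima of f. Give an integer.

2

f separates as a function of x plus a function of y, so ∇f=0 decouples.
∂f/∂x = 8(x + 2)(x + 3)(x + 4) = 0 at x ∈ {-4, -3, -2}; ∂f/∂y = 60(y - 3)(y + 2)(y + 3)(y + 4) = 0 at y ∈ {-4, -3, -2, 3}.
The Hessian is diagonal: diag(f_xx, f_yy). Second derivatives: f_xx(-4)=16, f_xx(-3)=-8, f_xx(-2)=16; f_yy(-4)=-840, f_yy(-3)=360, f_yy(-2)=-600, f_yy(3)=12600.
Local maxima occur where both diagonal entries negative: (-3, -4), (-3, -2). Count: 2.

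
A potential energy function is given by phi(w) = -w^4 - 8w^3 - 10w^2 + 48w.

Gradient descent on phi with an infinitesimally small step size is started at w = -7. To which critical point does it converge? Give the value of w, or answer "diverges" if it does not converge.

phi'(w) = -4(w - 1)(w + 3)(w + 4), so phi'(-7) = 384.
Gradient descent moves in the -phi' direction, i.e. w is decreasing.
There is no critical point below w=-7, and phi' keeps the same sign, so the iterate runs off to −∞.

diverges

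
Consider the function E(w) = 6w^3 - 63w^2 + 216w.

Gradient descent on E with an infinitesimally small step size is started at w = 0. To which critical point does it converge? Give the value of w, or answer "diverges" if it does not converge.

E'(w) = 18(w - 4)(w - 3), so E'(0) = 216.
Gradient descent moves in the -E' direction, i.e. w is decreasing.
There is no critical point below w=0, and E' keeps the same sign, so the iterate runs off to −∞.

diverges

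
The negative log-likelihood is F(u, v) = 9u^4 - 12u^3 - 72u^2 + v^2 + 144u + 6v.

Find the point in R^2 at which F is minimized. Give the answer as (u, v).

(-2, -3)

F(u,v) separates as P(u) + Q(v), so its minimum is min P + min Q.
P'(u) = 36(u - 2)(u - 1)(u + 2) vanishes at u ∈ {-2, 1, 2}; Q'(v) = 2v + 6 vanishes at v ∈ {-3}.
Local minima of P (where P''>0): P(-2)=-336, P(2)=48. Local minima of Q: Q(-3)=-9.
So the global minimum of F is P(-2) + Q(-3) = -336 − 9 = -345, attained at (-2, -3).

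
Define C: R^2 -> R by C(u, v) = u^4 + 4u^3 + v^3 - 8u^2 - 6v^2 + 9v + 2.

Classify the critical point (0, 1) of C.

local maximum

The mixed partial ∂²C/∂u∂v is 0, so the Hessian at any point is diag(C_uu, C_vv) = diag(4(3u^2 + 6u - 4), 6(v - 2)).
At (0, 1): H = diag(-16, -6).
Both eigenvalues are negative, so H is negative definite: a local maximum.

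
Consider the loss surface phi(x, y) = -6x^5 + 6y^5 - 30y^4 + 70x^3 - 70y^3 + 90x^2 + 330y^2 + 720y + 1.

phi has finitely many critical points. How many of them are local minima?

phi separates as a function of x plus a function of y, so ∇phi=0 decouples.
∂phi/∂x = -30x(x - 3)(x + 1)(x + 2) = 0 at x ∈ {-2, -1, 0, 3}; ∂phi/∂y = 30(y - 4)(y - 3)(y + 1)(y + 2) = 0 at y ∈ {-2, -1, 3, 4}.
The Hessian is diagonal: diag(phi_xx, phi_yy). Second derivatives: phi_xx(-2)=300, phi_xx(-1)=-120, phi_xx(0)=180, phi_xx(3)=-1800; phi_yy(-2)=-900, phi_yy(-1)=600, phi_yy(3)=-600, phi_yy(4)=900.
Local minima occur where both diagonal entries positive: (-2, -1), (-2, 4), (0, -1), (0, 4). Count: 4.

4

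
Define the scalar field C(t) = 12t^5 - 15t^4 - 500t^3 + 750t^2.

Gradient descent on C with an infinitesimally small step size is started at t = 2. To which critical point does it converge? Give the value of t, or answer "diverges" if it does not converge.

C'(t) = 60t(t - 5)(t - 1)(t + 5), so C'(2) = -2520.
Gradient descent moves in the -C' direction, i.e. t is increasing.
The nearest critical point in that direction is t = 5, where C'' = 12000 > 0 (a local minimum). The iterate converges there.

5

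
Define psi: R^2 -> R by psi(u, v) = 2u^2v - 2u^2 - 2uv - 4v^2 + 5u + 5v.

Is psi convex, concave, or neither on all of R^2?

neither

The term 2u^2v is cubic, so the Hessian is not constant.
∂²psi/∂u² = 4v - 4, which takes both signs as v varies (negative for sufficiently negative v). A diagonal entry of the Hessian changing sign means the Hessian is neither positive- nor negative-semidefinite on all of R^2.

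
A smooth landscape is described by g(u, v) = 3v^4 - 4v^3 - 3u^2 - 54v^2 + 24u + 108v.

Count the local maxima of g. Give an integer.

1

g separates as a function of u plus a function of v, so ∇g=0 decouples.
∂g/∂u = -6(u - 4) = 0 at u ∈ {4}; ∂g/∂v = 12(v - 3)(v - 1)(v + 3) = 0 at v ∈ {-3, 1, 3}.
The Hessian is diagonal: diag(g_uu, g_vv). Second derivatives: g_uu(4)=-6; g_vv(-3)=288, g_vv(1)=-96, g_vv(3)=144.
Local maxima occur where both diagonal entries negative: (4, 1). Count: 1.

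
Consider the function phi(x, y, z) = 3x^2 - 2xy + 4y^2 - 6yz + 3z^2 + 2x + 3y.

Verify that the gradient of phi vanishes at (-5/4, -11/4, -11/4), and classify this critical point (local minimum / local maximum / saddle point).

local minimum

∇phi = (6x - 2y + 2, -2x + 8y - 6z + 3, -6y + 6z); substituting (-5/4, -11/4, -11/4) gives ∇phi = (0, 0, 0), so (-5/4, -11/4, -11/4) is indeed a critical point.
The Hessian is constant: H = [[6, -2, 0], [-2, 8, -6], [0, -6, 6]].
Leading principal minors: Δ₁ = 6, Δ₂ = 44, Δ₃ = 48.
All leading minors are positive, so H is positive definite: a local minimum.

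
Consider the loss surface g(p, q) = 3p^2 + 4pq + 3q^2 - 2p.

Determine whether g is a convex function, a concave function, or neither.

convex

g is quadratic, so its Hessian is the constant matrix H = [[6, 4], [4, 6]].
det(H) = 20, tr(H) = 12.
det(H) > 0 and tr(H) > 0, so H is positive definite everywhere: convex.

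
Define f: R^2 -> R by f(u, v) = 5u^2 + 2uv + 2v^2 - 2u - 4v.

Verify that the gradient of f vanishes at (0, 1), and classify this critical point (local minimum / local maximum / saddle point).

local minimum

∇f = (10u + 2v - 2, 2u + 4v - 4); substituting (0, 1) gives ∇f = (0, 0), so (0, 1) is indeed a critical point.
The Hessian of f is constant: H = [[10, 2], [2, 4]].
det(H) = 10·4 − 2² = 36.
det(H) > 0 and tr(H) = 14 > 0, so H is positive definite and the point is a local minimum.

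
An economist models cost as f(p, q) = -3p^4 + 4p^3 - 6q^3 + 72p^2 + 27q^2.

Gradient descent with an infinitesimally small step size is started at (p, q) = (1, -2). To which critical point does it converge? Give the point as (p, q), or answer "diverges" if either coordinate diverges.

f is separable, so gradient descent decouples: p follows -∂f/∂p, q follows -∂f/∂q.
∂f/∂p = -12p(p - 4)(p + 3); at p=1 this is 144, so p decreases.
∂f/∂q = -18q(q - 3); at q=-2 this is -180, so q increases.
p converges to its nearest critical value 0 (a local min of the p-part); q converges to 0. The iterate converges to (0, 0).

(0, 0)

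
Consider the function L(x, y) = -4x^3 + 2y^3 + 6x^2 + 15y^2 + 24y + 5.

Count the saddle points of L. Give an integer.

2

L separates as a function of x plus a function of y, so ∇L=0 decouples.
∂L/∂x = -12x(x - 1) = 0 at x ∈ {0, 1}; ∂L/∂y = 6(y + 1)(y + 4) = 0 at y ∈ {-4, -1}.
The Hessian is diagonal: diag(L_xx, L_yy). Second derivatives: L_xx(0)=12, L_xx(1)=-12; L_yy(-4)=-18, L_yy(-1)=18.
Saddle points occur where the two diagonal entries have opposite signs: (0, -4), (1, -1). Count: 2.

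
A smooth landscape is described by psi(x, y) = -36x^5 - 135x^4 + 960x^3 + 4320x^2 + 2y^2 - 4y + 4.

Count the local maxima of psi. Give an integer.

psi separates as a function of x plus a function of y, so ∇psi=0 decouples.
∂psi/∂x = -180x(x - 4)(x + 3)(x + 4) = 0 at x ∈ {-4, -3, 0, 4}; ∂psi/∂y = 4(y - 1) = 0 at y ∈ {1}.
The Hessian is diagonal: diag(psi_xx, psi_yy). Second derivatives: psi_xx(-4)=5760, psi_xx(-3)=-3780, psi_xx(0)=8640, psi_xx(4)=-40320; psi_yy(1)=4.
Local maxima occur where both diagonal entries negative: none. Count: 0.

0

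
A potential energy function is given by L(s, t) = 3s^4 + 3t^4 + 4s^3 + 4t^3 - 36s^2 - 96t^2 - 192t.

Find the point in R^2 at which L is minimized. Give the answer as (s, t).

L(s,t) separates as P(s) + Q(t), so its minimum is min P + min Q.
P'(s) = 12s(s - 2)(s + 3) vanishes at s ∈ {-3, 0, 2}; Q'(t) = 12(t - 4)(t + 1)(t + 4) vanishes at t ∈ {-4, -1, 4}.
Local minima of P (where P''>0): P(-3)=-189, P(2)=-64. Local minima of Q: Q(-4)=-256, Q(4)=-1280.
So the global minimum of L is P(-3) + Q(4) = -189 − 1280 = -1469, attained at (-3, 4).

(-3, 4)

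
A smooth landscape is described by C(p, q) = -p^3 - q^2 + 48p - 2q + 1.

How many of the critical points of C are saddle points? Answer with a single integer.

C separates as a function of p plus a function of q, so ∇C=0 decouples.
∂C/∂p = -3(p - 4)(p + 4) = 0 at p ∈ {-4, 4}; ∂C/∂q = -2(q + 1) = 0 at q ∈ {-1}.
The Hessian is diagonal: diag(C_pp, C_qq). Second derivatives: C_pp(-4)=24, C_pp(4)=-24; C_qq(-1)=-2.
Saddle points occur where the two diagonal entries have opposite signs: (-4, -1). Count: 1.

1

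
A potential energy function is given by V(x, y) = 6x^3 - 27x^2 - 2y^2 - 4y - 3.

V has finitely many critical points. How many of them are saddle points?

V separates as a function of x plus a function of y, so ∇V=0 decouples.
∂V/∂x = 18x(x - 3) = 0 at x ∈ {0, 3}; ∂V/∂y = -4(y + 1) = 0 at y ∈ {-1}.
The Hessian is diagonal: diag(V_xx, V_yy). Second derivatives: V_xx(0)=-54, V_xx(3)=54; V_yy(-1)=-4.
Saddle points occur where the two diagonal entries have opposite signs: (3, -1). Count: 1.

1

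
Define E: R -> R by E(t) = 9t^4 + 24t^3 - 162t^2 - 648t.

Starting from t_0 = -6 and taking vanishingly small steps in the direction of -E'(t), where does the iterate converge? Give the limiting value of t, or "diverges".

E'(t) = 36(t - 3)(t + 2)(t + 3), so E'(-6) = -3888.
Gradient descent moves in the -E' direction, i.e. t is increasing.
The nearest critical point in that direction is t = -3, where E'' = 216 > 0 (a local minimum). The iterate converges there.

-3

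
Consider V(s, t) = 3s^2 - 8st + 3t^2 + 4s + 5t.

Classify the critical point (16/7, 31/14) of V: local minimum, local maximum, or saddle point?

saddle point

The Hessian of V is constant: H = [[6, -8], [-8, 6]].
det(H) = 6·6 − (-8)² = -28.
Since det(H) < 0, H is indefinite and the critical point is a saddle point.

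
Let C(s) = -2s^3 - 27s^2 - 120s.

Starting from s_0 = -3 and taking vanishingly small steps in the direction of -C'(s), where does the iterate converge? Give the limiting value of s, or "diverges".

diverges

C'(s) = -6(s + 4)(s + 5), so C'(-3) = -12.
Gradient descent moves in the -C' direction, i.e. s is increasing.
There is no critical point above s=-3, and C' keeps the same sign, so the iterate runs off to +∞.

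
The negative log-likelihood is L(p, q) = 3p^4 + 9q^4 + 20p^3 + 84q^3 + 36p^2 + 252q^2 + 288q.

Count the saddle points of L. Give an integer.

4

L separates as a function of p plus a function of q, so ∇L=0 decouples.
∂L/∂p = 12p(p + 2)(p + 3) = 0 at p ∈ {-3, -2, 0}; ∂L/∂q = 36(q + 1)(q + 2)(q + 4) = 0 at q ∈ {-4, -2, -1}.
The Hessian is diagonal: diag(L_pp, L_qq). Second derivatives: L_pp(-3)=36, L_pp(-2)=-24, L_pp(0)=72; L_qq(-4)=216, L_qq(-2)=-72, L_qq(-1)=108.
Saddle points occur where the two diagonal entries have opposite signs: (-3, -2), (-2, -4), (-2, -1), (0, -2). Count: 4.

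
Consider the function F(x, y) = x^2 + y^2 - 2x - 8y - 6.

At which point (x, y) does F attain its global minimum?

(1, 4)

F(x,y) separates as P(x) + Q(y) − 6, so its minimum is min P + min Q − 6.
P'(x) = 2x - 2 vanishes at x ∈ {1}; Q'(y) = 2y - 8 vanishes at y ∈ {4}.
Local minima of P (where P''>0): P(1)=-1. Local minima of Q: Q(4)=-16.
So the global minimum of F is P(1) + Q(4) − 6 = -1 − 16 − 6 = -23, attained at (1, 4).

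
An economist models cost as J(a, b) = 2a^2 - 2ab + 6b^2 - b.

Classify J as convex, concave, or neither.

J is quadratic, so its Hessian is the constant matrix H = [[4, -2], [-2, 12]].
det(H) = 44, tr(H) = 16.
det(H) > 0 and tr(H) > 0, so H is positive definite everywhere: convex.

convex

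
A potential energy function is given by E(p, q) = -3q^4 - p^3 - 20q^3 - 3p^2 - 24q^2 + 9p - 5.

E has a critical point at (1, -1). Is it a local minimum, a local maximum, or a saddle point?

saddle point

The mixed partial ∂²E/∂p∂q is 0, so the Hessian at any point is diag(E_pp, E_qq) = diag(-6(p + 1), -12(3q^2 + 10q + 4)).
At (1, -1): H = diag(-12, 36).
The eigenvalues have opposite signs, so H is indefinite: a saddle point.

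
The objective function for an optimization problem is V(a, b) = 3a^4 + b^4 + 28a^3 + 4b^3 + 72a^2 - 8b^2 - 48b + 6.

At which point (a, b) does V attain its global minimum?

V(a,b) separates as P(a) + Q(b) + 6, so its minimum is min P + min Q + 6.
P'(a) = 12a(a + 3)(a + 4) vanishes at a ∈ {-4, -3, 0}; Q'(b) = 4(b - 2)(b + 2)(b + 3) vanishes at b ∈ {-3, -2, 2}.
Local minima of P (where P''>0): P(-4)=128, P(0)=0. Local minima of Q: Q(-3)=45, Q(2)=-80.
So the global minimum of V is P(0) + Q(2) + 6 = 0 − 80 + 6 = -74, attained at (0, 2).

(0, 2)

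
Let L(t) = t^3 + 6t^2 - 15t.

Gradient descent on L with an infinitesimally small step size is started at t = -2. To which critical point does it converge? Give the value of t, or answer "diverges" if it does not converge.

L'(t) = 3(t - 1)(t + 5), so L'(-2) = -27.
Gradient descent moves in the -L' direction, i.e. t is increasing.
The nearest critical point in that direction is t = 1, where L'' = 18 > 0 (a local minimum). The iterate converges there.

1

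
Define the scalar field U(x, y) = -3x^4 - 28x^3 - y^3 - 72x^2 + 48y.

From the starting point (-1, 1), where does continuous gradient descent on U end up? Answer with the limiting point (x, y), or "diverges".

U is separable, so gradient descent decouples: x follows -∂U/∂x, y follows -∂U/∂y.
∂U/∂x = -12x(x + 3)(x + 4); at x=-1 this is 72, so x decreases.
∂U/∂y = -3(y - 4)(y + 4); at y=1 this is 45, so y decreases.
x converges to its nearest critical value -3 (a local min of the x-part); y converges to -4. The iterate converges to (-3, -4).

(-3, -4)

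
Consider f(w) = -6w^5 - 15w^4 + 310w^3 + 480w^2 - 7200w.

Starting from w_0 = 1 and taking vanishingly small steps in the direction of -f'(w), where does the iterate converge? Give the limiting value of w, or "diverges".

3

f'(w) = -30(w - 4)(w - 3)(w + 4)(w + 5), so f'(1) = -5400.
Gradient descent moves in the -f' direction, i.e. w is increasing.
The nearest critical point in that direction is w = 3, where f'' = 1680 > 0 (a local minimum). The iterate converges there.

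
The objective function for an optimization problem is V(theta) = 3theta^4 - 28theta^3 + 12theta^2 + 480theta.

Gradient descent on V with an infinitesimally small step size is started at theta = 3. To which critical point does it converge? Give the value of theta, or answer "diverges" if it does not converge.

-2

V'(theta) = 12(theta - 5)(theta - 4)(theta + 2), so V'(3) = 120.
Gradient descent moves in the -V' direction, i.e. theta is decreasing.
The nearest critical point in that direction is theta = -2, where V'' = 504 > 0 (a local minimum). The iterate converges there.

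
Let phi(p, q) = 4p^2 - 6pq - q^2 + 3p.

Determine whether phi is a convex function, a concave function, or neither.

phi is quadratic, so its Hessian is the constant matrix H = [[8, -6], [-6, -2]].
det(H) = -52, tr(H) = 6.
det(H) < 0, so H is indefinite: neither convex nor concave.

neither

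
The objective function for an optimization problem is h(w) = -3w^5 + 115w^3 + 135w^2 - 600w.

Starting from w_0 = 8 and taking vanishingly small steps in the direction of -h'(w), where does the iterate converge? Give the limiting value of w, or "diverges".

h'(w) = -15(w - 5)(w - 1)(w + 2)(w + 4), so h'(8) = -37800.
Gradient descent moves in the -h' direction, i.e. w is increasing.
There is no critical point above w=8, and h' keeps the same sign, so the iterate runs off to +∞.

diverges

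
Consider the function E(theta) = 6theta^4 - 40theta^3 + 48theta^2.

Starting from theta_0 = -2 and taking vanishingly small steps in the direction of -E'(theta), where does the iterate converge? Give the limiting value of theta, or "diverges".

E'(theta) = 24theta(theta - 4)(theta - 1), so E'(-2) = -864.
Gradient descent moves in the -E' direction, i.e. theta is increasing.
The nearest critical point in that direction is theta = 0, where E'' = 96 > 0 (a local minimum). The iterate converges there.

0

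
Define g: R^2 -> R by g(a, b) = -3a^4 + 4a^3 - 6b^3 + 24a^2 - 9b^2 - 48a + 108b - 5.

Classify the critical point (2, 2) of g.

The mixed partial ∂²g/∂a∂b is 0, so the Hessian at any point is diag(g_aa, g_bb) = diag(12(-3a^2 + 2a + 4), -18(2b + 1)).
At (2, 2): H = diag(-48, -90).
Both eigenvalues are negative, so H is negative definite: a local maximum.

local maximum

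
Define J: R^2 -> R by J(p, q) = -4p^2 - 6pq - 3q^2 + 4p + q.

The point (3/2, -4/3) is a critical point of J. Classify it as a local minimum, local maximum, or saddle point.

The Hessian of J is constant: H = [[-8, -6], [-6, -6]].
det(H) = (-8)·(-6) − (-6)² = 12.
det(H) > 0 and tr(H) = -14 < 0, so H is negative definite and the point is a local maximum.

local maximum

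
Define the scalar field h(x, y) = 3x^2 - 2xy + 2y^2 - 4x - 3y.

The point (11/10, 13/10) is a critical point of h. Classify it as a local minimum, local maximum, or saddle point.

local minimum

The Hessian of h is constant: H = [[6, -2], [-2, 4]].
det(H) = 6·4 − (-2)² = 20.
det(H) > 0 and tr(H) = 10 > 0, so H is positive definite and the point is a local minimum.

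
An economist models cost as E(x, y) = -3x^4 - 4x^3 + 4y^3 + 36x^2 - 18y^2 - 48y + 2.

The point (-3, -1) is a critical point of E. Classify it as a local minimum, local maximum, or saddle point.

local maximum

The mixed partial ∂²E/∂x∂y is 0, so the Hessian at any point is diag(E_xx, E_yy) = diag(12(-3x^2 - 2x + 6), 12(2y - 3)).
At (-3, -1): H = diag(-180, -60).
Both eigenvalues are negative, so H is negative definite: a local maximum.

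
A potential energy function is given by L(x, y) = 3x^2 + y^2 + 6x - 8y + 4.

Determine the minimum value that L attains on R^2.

-15

L(x,y) separates as P(x) + Q(y) + 4, so its minimum is min P + min Q + 4.
P'(x) = 6x + 6 vanishes at x ∈ {-1}; Q'(y) = 2y - 8 vanishes at y ∈ {4}.
Local minima of P (where P''>0): P(-1)=-3. Local minima of Q: Q(4)=-16.
So the global minimum of L is P(-1) + Q(4) + 4 = -3 − 16 + 4 = -15, attained at (-1, 4).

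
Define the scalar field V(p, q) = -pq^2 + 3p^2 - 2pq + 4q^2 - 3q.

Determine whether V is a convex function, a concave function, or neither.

The term -pq^2 is cubic, so the Hessian is not constant.
∂²V/∂q² = -2p + 8, which takes both signs as p varies (negative for sufficiently large p). A diagonal entry of the Hessian changing sign means the Hessian is neither positive- nor negative-semidefinite on all of R^2.

neither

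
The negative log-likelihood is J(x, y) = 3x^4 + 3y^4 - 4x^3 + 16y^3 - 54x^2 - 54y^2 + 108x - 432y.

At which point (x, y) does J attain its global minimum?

(-3, 3)

J(x,y) separates as P(x) + Q(y), so its minimum is min P + min Q.
P'(x) = 12(x - 3)(x - 1)(x + 3) vanishes at x ∈ {-3, 1, 3}; Q'(y) = 12(y - 3)(y + 3)(y + 4) vanishes at y ∈ {-4, -3, 3}.
Local minima of P (where P''>0): P(-3)=-459, P(3)=-27. Local minima of Q: Q(-4)=608, Q(3)=-1107.
So the global minimum of J is P(-3) + Q(3) = -459 − 1107 = -1566, attained at (-3, 3).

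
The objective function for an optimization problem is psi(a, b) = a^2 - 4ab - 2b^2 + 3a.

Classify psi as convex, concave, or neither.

neither

psi is quadratic, so its Hessian is the constant matrix H = [[2, -4], [-4, -4]].
det(H) = -24, tr(H) = -2.
det(H) < 0, so H is indefinite: neither convex nor concave.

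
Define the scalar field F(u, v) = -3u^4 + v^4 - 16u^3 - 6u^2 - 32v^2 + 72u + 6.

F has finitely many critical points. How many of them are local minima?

2

F separates as a function of u plus a function of v, so ∇F=0 decouples.
∂F/∂u = -12(u - 1)(u + 2)(u + 3) = 0 at u ∈ {-3, -2, 1}; ∂F/∂v = 4v(v - 4)(v + 4) = 0 at v ∈ {-4, 0, 4}.
The Hessian is diagonal: diag(F_uu, F_vv). Second derivatives: F_uu(-3)=-48, F_uu(-2)=36, F_uu(1)=-144; F_vv(-4)=128, F_vv(0)=-64, F_vv(4)=128.
Local minima occur where both diagonal entries positive: (-2, -4), (-2, 4). Count: 2.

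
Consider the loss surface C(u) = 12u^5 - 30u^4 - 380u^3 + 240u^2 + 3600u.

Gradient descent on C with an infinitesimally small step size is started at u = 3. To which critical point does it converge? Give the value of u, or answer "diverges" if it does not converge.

C'(u) = 60(u - 5)(u - 2)(u + 2)(u + 3), so C'(3) = -3600.
Gradient descent moves in the -C' direction, i.e. u is increasing.
The nearest critical point in that direction is u = 5, where C'' = 10080 > 0 (a local minimum). The iterate converges there.

5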